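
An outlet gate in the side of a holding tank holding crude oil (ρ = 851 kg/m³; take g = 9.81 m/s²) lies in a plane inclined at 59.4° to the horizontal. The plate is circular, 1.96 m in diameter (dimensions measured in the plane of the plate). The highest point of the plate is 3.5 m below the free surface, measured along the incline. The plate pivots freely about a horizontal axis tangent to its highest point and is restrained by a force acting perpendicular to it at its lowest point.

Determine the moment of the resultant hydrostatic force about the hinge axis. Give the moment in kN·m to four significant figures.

M ≈ 100.4 kN·m

γ = ρg = 851 × 9.81 / 1000 = 8.34831 kN/m³.
Let θ = 59.4° be the plate's angle to the horizontal; measure y along the incline from where the plane meets the free surface. Vertical depth h = y·sinθ with sinθ = 0.860742.
The centroid is at the centre, 0.98 m below the top of the plate, so y_c = 3.5 + 0.98 = 4.48 m and h_c = 4.48 × 0.860742 = 3.85612 m.
A = π(0.98)² = 3.01719 m².
Resultant F = γ·h_c·A = 8.34831 × 3.85612 × 3.01719 = 97.1296 kN.
I_c = πr⁴/4 = π × 0.98⁴/4 = 0.724426 m⁴.
Centre of pressure: y_p = y_c + I_c/(y_c·A) = 4.48 + 0.724426/(4.48 × 3.01719) = 4.48 + 0.0535937 = 4.53359 m along the plane.
The resultant acts 0.98 + 0.0535937 = 1.03359 m (along the plate) below the hinge at the top edge, so the moment about the hinge is M = F × 1.03359 = 97.1296 × 1.03359 = 100.392 kN·m.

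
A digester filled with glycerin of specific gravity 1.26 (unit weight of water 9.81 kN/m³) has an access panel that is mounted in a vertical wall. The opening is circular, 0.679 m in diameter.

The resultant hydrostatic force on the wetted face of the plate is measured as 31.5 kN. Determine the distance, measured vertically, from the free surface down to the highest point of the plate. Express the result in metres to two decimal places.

d_top ≈ 6.70 m

γ = 1.26 × 9.81 = 12.3606 kN/m³.
A = π(0.3395)² = 0.362101 m².
From F = γ·h_c·A, the centroid depth is h_c = 31.5/(12.3606 × 0.362101) = 7.03787 m.
The centroid is at the centre, 0.3395 m below the top of the plate, so the highest point sits at h_top = 7.03787 − 0.3395 = 6.69837 m below the surface.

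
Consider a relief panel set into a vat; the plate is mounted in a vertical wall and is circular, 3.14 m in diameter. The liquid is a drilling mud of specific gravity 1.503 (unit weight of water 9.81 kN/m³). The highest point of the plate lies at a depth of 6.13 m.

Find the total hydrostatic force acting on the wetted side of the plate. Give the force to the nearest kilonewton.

γ = 1.503 × 9.81 = 14.74443 kN/m³.
The centroid is at the centre, 1.57 m below the top of the plate, so the centroid depth is h_c = 6.13 + 1.57 = 7.7 m.
A = π(1.57)² = 7.74371 m².
Resultant F = γ·h_c·A = 14.74443 × 7.7 × 7.74371 = 879.16 kN.

F ≈ 879 kN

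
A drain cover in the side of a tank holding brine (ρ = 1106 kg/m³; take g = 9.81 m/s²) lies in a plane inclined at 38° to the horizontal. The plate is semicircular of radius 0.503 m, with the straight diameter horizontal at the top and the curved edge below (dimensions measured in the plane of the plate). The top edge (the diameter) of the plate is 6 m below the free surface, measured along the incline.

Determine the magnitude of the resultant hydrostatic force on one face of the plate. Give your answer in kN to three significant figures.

F ≈ 16.5 kN

γ = ρg = 1106 × 9.81 / 1000 = 10.84986 kN/m³.
Let θ = 38° be the plate's angle to the horizontal; measure y along the incline from where the plane meets the free surface. Vertical depth h = y·sinθ with sinθ = 0.615661.
The centroid of a semicircle lies 4r/(3π) = 0.21348 m from the diameter, here below the top edge, so y_c = 6 + 0.21348 = 6.21348 m and h_c = 6.21348 × 0.615661 = 3.8254 m.
A = πr²/2 = π × 0.503²/2 = 0.397426 m².
Resultant F = γ·h_c·A = 10.84986 × 3.8254 × 0.397426 = 16.4952 kN.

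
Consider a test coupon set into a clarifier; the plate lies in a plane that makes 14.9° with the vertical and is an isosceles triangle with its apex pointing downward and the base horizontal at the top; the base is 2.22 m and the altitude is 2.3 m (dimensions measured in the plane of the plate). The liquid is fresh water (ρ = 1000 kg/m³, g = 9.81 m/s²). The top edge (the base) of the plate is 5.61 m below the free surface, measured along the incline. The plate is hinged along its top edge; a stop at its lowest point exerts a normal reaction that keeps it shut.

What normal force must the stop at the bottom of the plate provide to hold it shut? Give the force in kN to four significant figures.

γ = ρg = 1000 × 9.81 = 9810 N/m³ = 9.81 kN/m³.
The plate makes 14.9° with the vertical, i.e. θ = 90° − 14.9° = 75.1° to the horizontal. Measuring y along the incline from the free-surface line, vertical depth h = y·sinθ with sinθ = 0.966376.
With the apex down, the centroid sits h/3 = 2.3/3 = 0.766667 m below the base (the top edge), so y_c = 5.61 + 0.766667 = 6.37667 m and h_c = 6.37667 × 0.966376 = 6.16226 m.
A = ½ × 2.22 × 2.3 = 2.553 m².
Resultant F = γ·h_c·A = 9.81 × 6.16226 × 2.553 = 154.333 kN.
I_c = b·h³/36 = 2.22 × 2.3³/36 = 0.750298 m⁴.
Centre of pressure: y_p = y_c + I_c/(y_c·A) = 6.37667 + 0.750298/(6.37667 × 2.553) = 6.37667 + 0.0460881 = 6.42276 m along the plane.
The resultant acts 0.766667 + 0.0460881 = 0.812755 m (along the plate) below the hinge at the top edge, so the moment about the hinge is M = F × 0.812755 = 154.333 × 0.812755 = 125.435 kN·m.
A normal force at the bottom, 2.3 m from the hinge, must supply this moment: P = 125.435/2.3 = 54.537 kN.

P ≈ 54.54 kN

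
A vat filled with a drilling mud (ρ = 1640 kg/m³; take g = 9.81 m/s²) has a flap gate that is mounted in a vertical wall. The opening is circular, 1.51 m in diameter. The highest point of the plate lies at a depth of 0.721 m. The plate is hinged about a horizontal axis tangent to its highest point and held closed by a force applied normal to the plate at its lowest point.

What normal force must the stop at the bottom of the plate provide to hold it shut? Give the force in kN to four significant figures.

P ≈ 23.98 kN

γ = ρg = 1640 × 9.81 / 1000 = 16.0884 kN/m³.
The centroid is at the centre, 0.755 m below the top of the plate, so the centroid depth is h_c = 0.721 + 0.755 = 1.476 m.
A = π(0.755)² = 1.79079 m².
Resultant F = γ·h_c·A = 16.0884 × 1.476 × 1.79079 = 42.525 kN.
I_c = πr⁴/4 = π × 0.755⁴/4 = 0.255198 m⁴.
Centre of pressure: y_p = y_c + I_c/(y_c·A) = 1.476 + 0.255198/(1.476 × 1.79079) = 1.476 + 0.0965487 = 1.57255 m along the plane.
The resultant acts 0.755 + 0.0965487 = 0.851549 m (along the plate) below the hinge at the top edge, so the moment about the hinge is M = F × 0.851549 = 42.525 × 0.851549 = 36.2121 kN·m.
A normal force at the bottom, 1.51 m from the hinge, must supply this moment: P = 36.2121/1.51 = 23.9815 kN.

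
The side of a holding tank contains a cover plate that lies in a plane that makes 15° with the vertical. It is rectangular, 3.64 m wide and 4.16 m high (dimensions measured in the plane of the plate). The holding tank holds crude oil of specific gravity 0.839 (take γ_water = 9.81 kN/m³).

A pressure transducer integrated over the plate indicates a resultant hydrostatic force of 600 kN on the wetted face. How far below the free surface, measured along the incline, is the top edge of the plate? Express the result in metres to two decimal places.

y_top ≈ 2.90 m

γ = 0.839 × 9.81 = 8.23059 kN/m³.
A = 3.64 × 4.16 = 15.1424 m².
From F = γ·h_c·A, the centroid depth is h_c = 600/(8.23059 × 15.1424) = 4.81422 m.
The plate makes 15° with the vertical, i.e. θ = 90° − 15° = 75° to the horizontal. Measuring y along the incline from the free-surface line, vertical depth h = y·sinθ with sinθ = 0.965926.
Along the incline, y_c = h_c/sinθ = 4.81422/0.965926 = 4.98405 m.
The centroid lies 4.16/2 = 2.08 m below the top edge, so the top edge sits at y_top = 4.98405 − 2.08 = 2.90405 m along the incline.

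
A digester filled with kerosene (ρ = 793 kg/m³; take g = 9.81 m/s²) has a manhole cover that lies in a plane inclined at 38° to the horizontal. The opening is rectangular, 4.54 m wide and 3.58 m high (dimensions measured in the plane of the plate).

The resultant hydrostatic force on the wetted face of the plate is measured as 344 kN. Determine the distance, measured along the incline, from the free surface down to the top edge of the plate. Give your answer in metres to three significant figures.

y_top ≈ 2.63 m

γ = ρg = 793 × 9.81 / 1000 = 7.77933 kN/m³.
A = 4.54 × 3.58 = 16.2532 m².
From F = γ·h_c·A, the centroid depth is h_c = 344/(7.77933 × 16.2532) = 2.72068 m.
Let θ = 38° be the plate's angle to the horizontal; measure y along the incline from where the plane meets the free surface. Vertical depth h = y·sinθ with sinθ = 0.615661.
Along the incline, y_c = h_c/sinθ = 2.72068/0.615661 = 4.41912 m.
The centroid lies 3.58/2 = 1.79 m below the top edge, so the top edge sits at y_top = 4.41912 − 1.79 = 2.62912 m along the incline.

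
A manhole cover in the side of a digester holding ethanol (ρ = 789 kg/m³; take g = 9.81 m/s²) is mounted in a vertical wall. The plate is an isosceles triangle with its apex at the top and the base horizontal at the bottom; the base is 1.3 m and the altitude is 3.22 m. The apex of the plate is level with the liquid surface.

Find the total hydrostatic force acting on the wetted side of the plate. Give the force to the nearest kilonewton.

F ≈ 35 kN

γ = ρg = 789 × 9.81 / 1000 = 7.74009 kN/m³.
With the apex up, the centroid sits 2h/3 = 2 × 3.22/3 = 2.14667 m below the apex, so the centroid depth is h_c = 2.14667 m.
A = ½ × 1.3 × 3.22 = 2.093 m².
Resultant F = γ·h_c·A = 7.74009 × 2.14667 × 2.093 = 34.7761 kN.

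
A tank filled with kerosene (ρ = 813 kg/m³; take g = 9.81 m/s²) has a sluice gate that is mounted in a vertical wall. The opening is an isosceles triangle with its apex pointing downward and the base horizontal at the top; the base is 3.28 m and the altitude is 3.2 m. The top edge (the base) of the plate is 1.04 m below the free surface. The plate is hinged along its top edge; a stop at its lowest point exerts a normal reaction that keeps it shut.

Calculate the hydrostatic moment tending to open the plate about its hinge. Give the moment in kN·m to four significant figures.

γ = ρg = 813 × 9.81 / 1000 = 7.97553 kN/m³.
With the apex down, the centroid sits h/3 = 3.2/3 = 1.06667 m below the base (the top edge), so the centroid depth is h_c = 1.04 + 1.06667 = 2.10667 m.
A = ½ × 3.28 × 3.2 = 5.248 m².
Resultant F = γ·h_c·A = 7.97553 × 2.10667 × 5.248 = 88.1759 kN.
I_c = b·h³/36 = 3.28 × 3.2³/36 = 2.98553 m⁴.
Centre of pressure: y_p = y_c + I_c/(y_c·A) = 2.10667 + 2.98553/(2.10667 × 5.248) = 2.10667 + 0.270042 = 2.37671 m along the plane.
The resultant acts 1.06667 + 0.270042 = 1.33671 m (along the plate) below the hinge at the top edge, so the moment about the hinge is M = F × 1.33671 = 88.1759 × 1.33671 = 117.866 kN·m.

M ≈ 117.9 kN·m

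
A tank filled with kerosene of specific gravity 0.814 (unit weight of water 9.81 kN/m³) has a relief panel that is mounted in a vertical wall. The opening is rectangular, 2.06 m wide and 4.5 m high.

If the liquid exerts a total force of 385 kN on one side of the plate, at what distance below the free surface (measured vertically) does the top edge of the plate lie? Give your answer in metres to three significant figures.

d_top ≈ 2.95 m

γ = 0.814 × 9.81 = 7.98534 kN/m³.
A = 2.06 × 4.5 = 9.27 m².
From F = γ·h_c·A, the centroid depth is h_c = 385/(7.98534 × 9.27) = 5.20101 m.
The centroid lies 4.5/2 = 2.25 m below the top edge, so the top edge sits at h_top = 5.20101 − 2.25 = 2.95101 m below the surface.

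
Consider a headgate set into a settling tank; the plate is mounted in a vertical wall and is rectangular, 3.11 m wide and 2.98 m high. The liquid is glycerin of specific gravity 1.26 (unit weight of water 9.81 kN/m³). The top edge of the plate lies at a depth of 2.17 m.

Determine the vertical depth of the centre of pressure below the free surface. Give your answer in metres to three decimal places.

γ = 1.26 × 9.81 = 12.3606 kN/m³.
The centroid lies 2.98/2 = 1.49 m below the top edge, so the centroid depth is h_c = 2.17 + 1.49 = 3.66 m.
A = 3.11 × 2.98 = 9.2678 m².
Resultant F = γ·h_c·A = 12.3606 × 3.66 × 9.2678 = 419.273 kN.
I_c = b·h³/12 = 3.11 × 2.98³/12 = 6.85848 m⁴.
Centre of pressure: y_p = y_c + I_c/(y_c·A) = 3.66 + 6.85848/(3.66 × 9.2678) = 3.66 + 0.202195 = 3.8622 m along the plane.

h_p = 3.862 m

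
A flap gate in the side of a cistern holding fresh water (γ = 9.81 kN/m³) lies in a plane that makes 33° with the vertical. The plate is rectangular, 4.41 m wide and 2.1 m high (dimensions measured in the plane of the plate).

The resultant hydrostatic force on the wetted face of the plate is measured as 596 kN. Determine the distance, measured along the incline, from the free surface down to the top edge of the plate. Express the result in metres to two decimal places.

y_top ≈ 6.77 m

γ = 9.81 kN/m³.
A = 4.41 × 2.1 = 9.261 m².
From F = γ·h_c·A, the centroid depth is h_c = 596/(9.81 × 9.261) = 6.56023 m.
The plate makes 33° with the vertical, i.e. θ = 90° − 33° = 57° to the horizontal. Measuring y along the incline from the free-surface line, vertical depth h = y·sinθ with sinθ = 0.838671.
Along the incline, y_c = h_c/sinθ = 6.56023/0.838671 = 7.82217 m.
The centroid lies 2.1/2 = 1.05 m below the top edge, so the top edge sits at y_top = 7.82217 − 1.05 = 6.77217 m along the incline.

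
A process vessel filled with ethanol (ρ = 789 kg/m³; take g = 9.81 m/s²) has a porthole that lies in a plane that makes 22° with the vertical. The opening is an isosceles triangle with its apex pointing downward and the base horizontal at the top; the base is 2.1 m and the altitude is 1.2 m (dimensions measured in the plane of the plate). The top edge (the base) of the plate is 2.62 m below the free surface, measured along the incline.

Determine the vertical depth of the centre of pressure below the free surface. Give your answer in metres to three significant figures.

h_p = 2.82 m

γ = ρg = 789 × 9.81 / 1000 = 7.74009 kN/m³.
The plate makes 22° with the vertical, i.e. θ = 90° − 22° = 68° to the horizontal. Measuring y along the incline from the free-surface line, vertical depth h = y·sinθ with sinθ = 0.927184.
With the apex down, the centroid sits h/3 = 1.2/3 = 0.4 m below the base (the top edge), so y_c = 2.62 + 0.4 = 3.02 m and h_c = 3.02 × 0.927184 = 2.8001 m.
A = ½ × 2.1 × 1.2 = 1.26 m².
Resultant F = γ·h_c·A = 7.74009 × 2.8001 × 1.26 = 27.308 kN.
I_c = b·h³/36 = 2.1 × 1.2³/36 = 0.1008 m⁴.
Centre of pressure: y_p = y_c + I_c/(y_c·A) = 3.02 + 0.1008/(3.02 × 1.26) = 3.02 + 0.0264901 = 3.04649 m along the plane.
Vertically, h_p = y_p·sinθ = 3.04649 × 0.927184 = 2.82466 m.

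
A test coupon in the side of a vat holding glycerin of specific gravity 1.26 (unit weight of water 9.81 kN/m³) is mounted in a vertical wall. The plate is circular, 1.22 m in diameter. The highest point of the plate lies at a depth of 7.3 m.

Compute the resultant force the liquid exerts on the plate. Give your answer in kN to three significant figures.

γ = 1.26 × 9.81 = 12.3606 kN/m³.
The centroid is at the centre, 0.61 m below the top of the plate, so the centroid depth is h_c = 7.3 + 0.61 = 7.91 m.
A = π(0.61)² = 1.16899 m².
Resultant F = γ·h_c·A = 12.3606 × 7.91 × 1.16899 = 114.295 kN.

F ≈ 114 kN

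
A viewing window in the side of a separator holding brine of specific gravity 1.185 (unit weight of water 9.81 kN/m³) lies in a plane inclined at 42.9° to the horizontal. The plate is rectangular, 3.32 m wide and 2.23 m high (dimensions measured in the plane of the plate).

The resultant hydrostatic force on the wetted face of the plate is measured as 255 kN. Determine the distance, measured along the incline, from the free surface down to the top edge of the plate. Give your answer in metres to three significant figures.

γ = 1.185 × 9.81 = 11.62485 kN/m³.
A = 3.32 × 2.23 = 7.4036 m².
From F = γ·h_c·A, the centroid depth is h_c = 255/(11.62485 × 7.4036) = 2.96285 m.
Let θ = 42.9° be the plate's angle to the horizontal; measure y along the incline from where the plane meets the free surface. Vertical depth h = y·sinθ with sinθ = 0.680721.
Along the incline, y_c = h_c/sinθ = 2.96285/0.680721 = 4.35252 m.
The centroid lies 2.23/2 = 1.115 m below the top edge, so the top edge sits at y_top = 4.35252 − 1.115 = 3.23752 m along the incline.

y_top ≈ 3.24 m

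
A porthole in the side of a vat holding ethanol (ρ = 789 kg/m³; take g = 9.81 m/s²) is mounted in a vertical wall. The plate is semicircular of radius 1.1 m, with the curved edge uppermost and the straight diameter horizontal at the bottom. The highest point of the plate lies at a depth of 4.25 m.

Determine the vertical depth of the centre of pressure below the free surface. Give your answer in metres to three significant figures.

γ = ρg = 789 × 9.81 / 1000 = 7.74009 kN/m³.
The centroid lies 4r/(3π) = 0.466854 m above the diameter, so r − 4r/(3π) = 1.1 − 0.466854 = 0.633146 m below the topmost point, so the centroid depth is h_c = 4.25 + 0.633146 = 4.88315 m.
A = πr²/2 = π × 1.1²/2 = 1.90066 m².
Resultant F = γ·h_c·A = 7.74009 × 4.88315 × 1.90066 = 71.8374 kN.
I_c = (π/8 − 8/(9π))·r⁴ = 0.109757 × 1.1⁴ = 0.160695 m⁴.
Centre of pressure: y_p = y_c + I_c/(y_c·A) = 4.88315 + 0.160695/(4.88315 × 1.90066) = 4.88315 + 0.017314 = 4.90046 m along the plane.

h_p = 4.90 m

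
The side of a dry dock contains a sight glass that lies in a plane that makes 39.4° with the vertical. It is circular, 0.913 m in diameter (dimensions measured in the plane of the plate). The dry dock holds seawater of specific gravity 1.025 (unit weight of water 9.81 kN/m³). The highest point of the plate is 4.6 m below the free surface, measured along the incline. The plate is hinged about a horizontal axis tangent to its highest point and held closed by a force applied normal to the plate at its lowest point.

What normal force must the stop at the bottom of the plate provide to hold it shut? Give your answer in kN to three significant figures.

γ = 1.025 × 9.81 = 10.05525 kN/m³.
The plate makes 39.4° with the vertical, i.e. θ = 90° − 39.4° = 50.6° to the horizontal. Measuring y along the incline from the free-surface line, vertical depth h = y·sinθ with sinθ = 0.772734.
The centroid is at the centre, 0.4565 m below the top of the plate, so y_c = 4.6 + 0.4565 = 5.0565 m and h_c = 5.0565 × 0.772734 = 3.90733 m.
A = π(0.4565)² = 0.654684 m².
Resultant F = γ·h_c·A = 10.05525 × 3.90733 × 0.654684 = 25.722 kN.
I_c = πr⁴/4 = π × 0.4565⁴/4 = 0.0341077 m⁴.
Centre of pressure: y_p = y_c + I_c/(y_c·A) = 5.0565 + 0.0341077/(5.0565 × 0.654684) = 5.0565 + 0.0103032 = 5.0668 m along the plane.
The resultant acts 0.4565 + 0.0103032 = 0.466803 m (along the plate) below the hinge at the top edge, so the moment about the hinge is M = F × 0.466803 = 25.722 × 0.466803 = 12.0071 kN·m.
A normal force at the bottom, 0.913 m from the hinge, must supply this moment: P = 12.0071/0.913 = 13.1513 kN.

P ≈ 13.2 kN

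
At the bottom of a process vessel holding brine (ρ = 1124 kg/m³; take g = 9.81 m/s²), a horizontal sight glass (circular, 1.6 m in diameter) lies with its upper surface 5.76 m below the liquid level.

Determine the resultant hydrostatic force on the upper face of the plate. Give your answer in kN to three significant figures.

F ≈ 128 kN

γ = ρg = 1124 × 9.81 / 1000 = 11.02644 kN/m³.
The plate is horizontal, so pressure is uniform at p = γ·h = 11.02644 × 5.76 = 63.5123 kN/m².
A = π(0.8)² = 2.01062 m².
F = p·A = 63.5123 × 2.01062 = 127.699 kN.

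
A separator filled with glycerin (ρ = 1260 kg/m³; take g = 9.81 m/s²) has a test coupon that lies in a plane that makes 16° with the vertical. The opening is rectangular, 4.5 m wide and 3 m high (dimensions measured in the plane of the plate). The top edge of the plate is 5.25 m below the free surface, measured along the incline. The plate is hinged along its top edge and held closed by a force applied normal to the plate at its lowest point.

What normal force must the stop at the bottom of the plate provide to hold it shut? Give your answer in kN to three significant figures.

P ≈ 581 kN

γ = ρg = 1260 × 9.81 / 1000 = 12.3606 kN/m³.
The plate makes 16° with the vertical, i.e. θ = 90° − 16° = 74° to the horizontal. Measuring y along the incline from the free-surface line, vertical depth h = y·sinθ with sinθ = 0.961262.
The centroid lies 3/2 = 1.5 m below the top edge, so y_c = 5.25 + 1.5 = 6.75 m and h_c = 6.75 × 0.961262 = 6.48852 m.
A = 4.5 × 3 = 13.5 m².
Resultant F = γ·h_c·A = 12.3606 × 6.48852 × 13.5 = 1082.73 kN.
I_c = b·h³/12 = 4.5 × 3³/12 = 10.125 m⁴.
Centre of pressure: y_p = y_c + I_c/(y_c·A) = 6.75 + 10.125/(6.75 × 13.5) = 6.75 + 0.111111 = 6.86111 m along the plane.
The resultant acts 1.5 + 0.111111 = 1.61111 m (along the plate) below the hinge at the top edge, so the moment about the hinge is M = F × 1.61111 = 1082.73 × 1.61111 = 1744.4 kN·m.
A normal force at the bottom, 3 m from the hinge, must supply this moment: P = 1744.4/3 = 581.467 kN.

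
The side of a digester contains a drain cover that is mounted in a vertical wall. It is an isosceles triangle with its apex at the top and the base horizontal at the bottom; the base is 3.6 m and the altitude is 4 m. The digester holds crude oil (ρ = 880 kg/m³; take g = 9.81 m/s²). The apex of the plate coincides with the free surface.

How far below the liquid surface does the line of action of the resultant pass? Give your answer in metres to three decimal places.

h_p = 3.000 m

γ = ρg = 880 × 9.81 / 1000 = 8.6328 kN/m³.
With the apex up, the centroid sits 2h/3 = 2 × 4/3 = 2.66667 m below the apex, so the centroid depth is h_c = 2.66667 m.
A = ½ × 3.6 × 4 = 7.2 m².
Resultant F = γ·h_c·A = 8.6328 × 2.66667 × 7.2 = 165.75 kN.
I_c = b·h³/36 = 3.6 × 4³/36 = 6.4 m⁴.
Centre of pressure: y_p = y_c + I_c/(y_c·A) = 2.66667 + 6.4/(2.66667 × 7.2) = 2.66667 + 0.333333 = 3 m along the plane.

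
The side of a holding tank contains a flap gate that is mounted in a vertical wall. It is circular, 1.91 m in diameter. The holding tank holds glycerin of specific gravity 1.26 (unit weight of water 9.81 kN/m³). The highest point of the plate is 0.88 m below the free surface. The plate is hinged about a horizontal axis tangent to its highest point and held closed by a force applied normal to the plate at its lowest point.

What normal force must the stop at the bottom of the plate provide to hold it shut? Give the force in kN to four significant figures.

P ≈ 36.72 kN

γ = 1.26 × 9.81 = 12.3606 kN/m³.
The centroid is at the centre, 0.955 m below the top of the plate, so the centroid depth is h_c = 0.88 + 0.955 = 1.835 m.
A = π(0.955)² = 2.86521 m².
Resultant F = γ·h_c·A = 12.3606 × 1.835 × 2.86521 = 64.9878 kN.
I_c = πr⁴/4 = π × 0.955⁴/4 = 0.653286 m⁴.
Centre of pressure: y_p = y_c + I_c/(y_c·A) = 1.835 + 0.653286/(1.835 × 2.86521) = 1.835 + 0.124254 = 1.95925 m along the plane.
The resultant acts 0.955 + 0.124254 = 1.07925 m (along the plate) below the hinge at the top edge, so the moment about the hinge is M = F × 1.07925 = 64.9878 × 1.07925 = 70.1381 kN·m.
A normal force at the bottom, 1.91 m from the hinge, must supply this moment: P = 70.1381/1.91 = 36.7215 kN.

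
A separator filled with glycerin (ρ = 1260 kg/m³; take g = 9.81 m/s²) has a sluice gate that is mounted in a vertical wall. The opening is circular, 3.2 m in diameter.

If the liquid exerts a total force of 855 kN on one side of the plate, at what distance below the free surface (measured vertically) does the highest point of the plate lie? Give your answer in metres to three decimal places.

γ = ρg = 1260 × 9.81 / 1000 = 12.3606 kN/m³.
A = π(1.6)² = 8.04248 m².
From F = γ·h_c·A, the centroid depth is h_c = 855/(12.3606 × 8.04248) = 8.60075 m.
The centroid is at the centre, 1.6 m below the top of the plate, so the highest point sits at h_top = 8.60075 − 1.6 = 7.00075 m below the surface.

d_top ≈ 7.001 m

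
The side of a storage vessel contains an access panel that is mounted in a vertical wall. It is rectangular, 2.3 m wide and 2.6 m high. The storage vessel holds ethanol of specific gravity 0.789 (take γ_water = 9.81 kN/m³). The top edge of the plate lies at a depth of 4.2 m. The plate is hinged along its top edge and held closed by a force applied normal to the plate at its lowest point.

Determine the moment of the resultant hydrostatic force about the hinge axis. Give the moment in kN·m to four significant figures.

M ≈ 357.0 kN·m

γ = 0.789 × 9.81 = 7.74009 kN/m³.
The centroid lies 2.6/2 = 1.3 m below the top edge, so the centroid depth is h_c = 4.2 + 1.3 = 5.5 m.
A = 2.3 × 2.6 = 5.98 m².
Resultant F = γ·h_c·A = 7.74009 × 5.5 × 5.98 = 254.572 kN.
I_c = b·h³/12 = 2.3 × 2.6³/12 = 3.36873 m⁴.
Centre of pressure: y_p = y_c + I_c/(y_c·A) = 5.5 + 3.36873/(5.5 × 5.98) = 5.5 + 0.102424 = 5.60242 m along the plane.
The resultant acts 1.3 + 0.102424 = 1.40242 m (along the plate) below the hinge at the top edge, so the moment about the hinge is M = F × 1.40242 = 254.572 × 1.40242 = 357.017 kN·m.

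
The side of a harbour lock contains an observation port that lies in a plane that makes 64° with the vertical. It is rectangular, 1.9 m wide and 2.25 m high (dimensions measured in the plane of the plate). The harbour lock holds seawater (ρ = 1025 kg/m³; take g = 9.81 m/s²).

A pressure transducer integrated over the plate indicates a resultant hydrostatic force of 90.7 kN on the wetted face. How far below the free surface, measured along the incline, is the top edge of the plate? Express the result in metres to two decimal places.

γ = ρg = 1025 × 9.81 / 1000 = 10.05525 kN/m³.
A = 1.9 × 2.25 = 4.275 m².
From F = γ·h_c·A, the centroid depth is h_c = 90.7/(10.05525 × 4.275) = 2.10998 m.
The plate makes 64° with the vertical, i.e. θ = 90° − 64° = 26° to the horizontal. Measuring y along the incline from the free-surface line, vertical depth h = y·sinθ with sinθ = 0.438371.
Along the incline, y_c = h_c/sinθ = 2.10998/0.438371 = 4.81323 m.
The centroid lies 2.25/2 = 1.125 m below the top edge, so the top edge sits at y_top = 4.81323 − 1.125 = 3.68823 m along the incline.

y_top ≈ 3.69 m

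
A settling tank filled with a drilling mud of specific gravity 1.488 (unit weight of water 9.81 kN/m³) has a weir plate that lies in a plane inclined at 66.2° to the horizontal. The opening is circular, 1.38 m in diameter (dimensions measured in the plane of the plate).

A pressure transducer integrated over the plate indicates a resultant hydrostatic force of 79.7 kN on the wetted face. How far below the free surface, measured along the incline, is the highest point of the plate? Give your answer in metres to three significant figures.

γ = 1.488 × 9.81 = 14.59728 kN/m³.
A = π(0.69)² = 1.49571 m².
From F = γ·h_c·A, the centroid depth is h_c = 79.7/(14.59728 × 1.49571) = 3.65039 m.
Let θ = 66.2° be the plate's angle to the horizontal; measure y along the incline from where the plane meets the free surface. Vertical depth h = y·sinθ with sinθ = 0.914960.
Along the incline, y_c = h_c/sinθ = 3.65039/0.914960 = 3.98967 m.
The centroid is at the centre, 0.69 m below the top of the plate, so the highest point sits at y_top = 3.98967 − 0.69 = 3.29967 m along the incline.

y_top ≈ 3.30 m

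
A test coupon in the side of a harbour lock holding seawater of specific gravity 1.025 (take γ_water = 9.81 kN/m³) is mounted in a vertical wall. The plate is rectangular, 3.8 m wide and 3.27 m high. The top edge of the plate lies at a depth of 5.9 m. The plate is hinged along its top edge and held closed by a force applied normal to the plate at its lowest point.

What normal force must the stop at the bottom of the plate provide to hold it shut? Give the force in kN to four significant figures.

P ≈ 504.8 kN

γ = 1.025 × 9.81 = 10.05525 kN/m³.
The centroid lies 3.27/2 = 1.635 m below the top edge, so the centroid depth is h_c = 5.9 + 1.635 = 7.535 m.
A = 3.8 × 3.27 = 12.426 m².
Resultant F = γ·h_c·A = 10.05525 × 7.535 × 12.426 = 941.472 kN.
I_c = b·h³/12 = 3.8 × 3.27³/12 = 11.0725 m⁴.
Centre of pressure: y_p = y_c + I_c/(y_c·A) = 7.535 + 11.0725/(7.535 × 12.426) = 7.535 + 0.118258 = 7.65326 m along the plane.
The resultant acts 1.635 + 0.118258 = 1.75326 m (along the plate) below the hinge at the top edge, so the moment about the hinge is M = F × 1.75326 = 941.472 × 1.75326 = 1650.65 kN·m.
A normal force at the bottom, 3.27 m from the hinge, must supply this moment: P = 1650.65/3.27 = 504.786 kN.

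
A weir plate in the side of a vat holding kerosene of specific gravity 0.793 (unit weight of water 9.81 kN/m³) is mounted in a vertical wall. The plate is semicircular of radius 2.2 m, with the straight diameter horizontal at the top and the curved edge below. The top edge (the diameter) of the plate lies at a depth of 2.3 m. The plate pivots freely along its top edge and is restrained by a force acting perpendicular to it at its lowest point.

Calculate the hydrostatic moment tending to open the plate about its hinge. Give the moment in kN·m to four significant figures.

γ = 0.793 × 9.81 = 7.77933 kN/m³.
The centroid of a semicircle lies 4r/(3π) = 0.933709 m from the diameter, here below the top edge, so the centroid depth is h_c = 2.3 + 0.933709 = 3.23371 m.
A = πr²/2 = π × 2.2²/2 = 7.60265 m².
Resultant F = γ·h_c·A = 7.77933 × 3.23371 × 7.60265 = 191.253 kN.
I_c = (π/8 − 8/(9π))·r⁴ = 0.109757 × 2.2⁴ = 2.57112 m⁴.
Centre of pressure: y_p = y_c + I_c/(y_c·A) = 3.23371 + 2.57112/(3.23371 × 7.60265) = 3.23371 + 0.104582 = 3.33829 m along the plane.
The resultant acts 0.933709 + 0.104582 = 1.03829 m (along the plate) below the hinge at the top edge, so the moment about the hinge is M = F × 1.03829 = 191.253 × 1.03829 = 198.576 kN·m.

M ≈ 198.6 kN·m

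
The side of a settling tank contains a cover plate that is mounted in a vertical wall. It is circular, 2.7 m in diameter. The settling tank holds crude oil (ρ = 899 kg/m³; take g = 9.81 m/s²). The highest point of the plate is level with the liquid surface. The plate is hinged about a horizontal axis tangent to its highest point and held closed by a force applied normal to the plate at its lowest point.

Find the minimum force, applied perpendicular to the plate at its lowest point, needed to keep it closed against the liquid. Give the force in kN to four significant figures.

P ≈ 42.60 kN

γ = ρg = 899 × 9.81 / 1000 = 8.81919 kN/m³.
The centroid is at the centre, 1.35 m below the top of the plate, so the centroid depth is h_c = 1.35 m.
A = π(1.35)² = 5.72555 m².
Resultant F = γ·h_c·A = 8.81919 × 1.35 × 5.72555 = 68.1679 kN.
I_c = πr⁴/4 = π × 1.35⁴/4 = 2.6087 m⁴.
Centre of pressure: y_p = y_c + I_c/(y_c·A) = 1.35 + 2.6087/(1.35 × 5.72555) = 1.35 + 0.3375 = 1.6875 m along the plane.
The resultant acts 1.35 + 0.3375 = 1.6875 m (along the plate) below the hinge at the top edge, so the moment about the hinge is M = F × 1.6875 = 68.1679 × 1.6875 = 115.033 kN·m.
A normal force at the bottom, 2.7 m from the hinge, must supply this moment: P = 115.033/2.7 = 42.6048 kN.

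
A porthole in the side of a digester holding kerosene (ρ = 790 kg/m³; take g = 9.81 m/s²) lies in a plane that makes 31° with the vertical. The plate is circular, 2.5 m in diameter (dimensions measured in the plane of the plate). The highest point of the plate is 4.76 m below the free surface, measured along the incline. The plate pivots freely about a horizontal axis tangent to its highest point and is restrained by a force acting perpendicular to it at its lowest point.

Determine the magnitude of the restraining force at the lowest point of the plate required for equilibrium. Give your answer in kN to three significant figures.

γ = ρg = 790 × 9.81 / 1000 = 7.7499 kN/m³.
The plate makes 31° with the vertical, i.e. θ = 90° − 31° = 59° to the horizontal. Measuring y along the incline from the free-surface line, vertical depth h = y·sinθ with sinθ = 0.857167.
The centroid is at the centre, 1.25 m below the top of the plate, so y_c = 4.76 + 1.25 = 6.01 m and h_c = 6.01 × 0.857167 = 5.15157 m.
A = π(1.25)² = 4.90874 m².
Resultant F = γ·h_c·A = 7.7499 × 5.15157 × 4.90874 = 195.977 kN.
I_c = πr⁴/4 = π × 1.25⁴/4 = 1.91748 m⁴.
Centre of pressure: y_p = y_c + I_c/(y_c·A) = 6.01 + 1.91748/(6.01 × 4.90874) = 6.01 + 0.064996 = 6.075 m along the plane.
The resultant acts 1.25 + 0.064996 = 1.315 m (along the plate) below the hinge at the top edge, so the moment about the hinge is M = F × 1.315 = 195.977 × 1.315 = 257.71 kN·m.
A normal force at the bottom, 2.5 m from the hinge, must supply this moment: P = 257.71/2.5 = 103.084 kN.

P ≈ 103 kN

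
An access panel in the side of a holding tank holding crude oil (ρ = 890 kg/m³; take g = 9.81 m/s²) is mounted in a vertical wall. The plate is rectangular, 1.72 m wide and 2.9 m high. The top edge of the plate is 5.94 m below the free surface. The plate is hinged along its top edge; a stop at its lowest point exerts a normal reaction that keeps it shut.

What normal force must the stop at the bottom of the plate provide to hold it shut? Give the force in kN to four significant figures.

P ≈ 171.4 kN

γ = ρg = 890 × 9.81 / 1000 = 8.7309 kN/m³.
The centroid lies 2.9/2 = 1.45 m below the top edge, so the centroid depth is h_c = 5.94 + 1.45 = 7.39 m.
A = 1.72 × 2.9 = 4.988 m².
Resultant F = γ·h_c·A = 8.7309 × 7.39 × 4.988 = 321.832 kN.
I_c = b·h³/12 = 1.72 × 2.9³/12 = 3.49576 m⁴.
Centre of pressure: y_p = y_c + I_c/(y_c·A) = 7.39 + 3.49576/(7.39 × 4.988) = 7.39 + 0.0948355 = 7.48484 m along the plane.
The resultant acts 1.45 + 0.0948355 = 1.54484 m (along the plate) below the hinge at the top edge, so the moment about the hinge is M = F × 1.54484 = 321.832 × 1.54484 = 497.179 kN·m.
A normal force at the bottom, 2.9 m from the hinge, must supply this moment: P = 497.179/2.9 = 171.441 kN.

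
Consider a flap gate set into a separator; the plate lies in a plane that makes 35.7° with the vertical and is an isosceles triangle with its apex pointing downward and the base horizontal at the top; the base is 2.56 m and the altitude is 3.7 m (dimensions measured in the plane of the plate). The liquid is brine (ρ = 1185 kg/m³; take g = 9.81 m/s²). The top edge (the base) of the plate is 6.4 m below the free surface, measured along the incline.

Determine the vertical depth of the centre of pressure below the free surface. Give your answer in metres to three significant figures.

h_p = 6.28 m

γ = ρg = 1185 × 9.81 / 1000 = 11.62485 kN/m³.
The plate makes 35.7° with the vertical, i.e. θ = 90° − 35.7° = 54.3° to the horizontal. Measuring y along the incline from the free-surface line, vertical depth h = y·sinθ with sinθ = 0.812084.
With the apex down, the centroid sits h/3 = 3.7/3 = 1.23333 m below the base (the top edge), so y_c = 6.4 + 1.23333 = 7.63333 m and h_c = 7.63333 × 0.812084 = 6.19891 m.
A = ½ × 2.56 × 3.7 = 4.736 m².
Resultant F = γ·h_c·A = 11.62485 × 6.19891 × 4.736 = 341.283 kN.
I_c = b·h³/36 = 2.56 × 3.7³/36 = 3.60199 m⁴.
Centre of pressure: y_p = y_c + I_c/(y_c·A) = 7.63333 + 3.60199/(7.63333 × 4.736) = 7.63333 + 0.0996361 = 7.73297 m along the plane.
Vertically, h_p = y_p·sinθ = 7.73297 × 0.812084 = 6.27982 m.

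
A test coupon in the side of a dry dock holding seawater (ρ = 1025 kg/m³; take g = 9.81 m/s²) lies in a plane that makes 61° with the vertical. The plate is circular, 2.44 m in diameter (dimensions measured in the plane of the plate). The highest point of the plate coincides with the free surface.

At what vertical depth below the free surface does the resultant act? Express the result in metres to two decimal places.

h_p = 0.74 m

γ = ρg = 1025 × 9.81 / 1000 = 10.05525 kN/m³.
The plate makes 61° with the vertical, i.e. θ = 90° − 61° = 29° to the horizontal. Measuring y along the incline from the free-surface line, vertical depth h = y·sinθ with sinθ = 0.484810.
The centroid is at the centre, 1.22 m below the top of the plate, so y_c = 1.22 m and h_c = 1.22 × 0.484810 = 0.591468 m.
A = π(1.22)² = 4.67595 m².
Resultant F = γ·h_c·A = 10.05525 × 0.591468 × 4.67595 = 27.8096 kN.
I_c = πr⁴/4 = π × 1.22⁴/4 = 1.73992 m⁴.
Centre of pressure: y_p = y_c + I_c/(y_c·A) = 1.22 + 1.73992/(1.22 × 4.67595) = 1.22 + 0.305 = 1.525 m along the plane.
Vertically, h_p = y_p·sinθ = 1.525 × 0.484810 = 0.739335 m.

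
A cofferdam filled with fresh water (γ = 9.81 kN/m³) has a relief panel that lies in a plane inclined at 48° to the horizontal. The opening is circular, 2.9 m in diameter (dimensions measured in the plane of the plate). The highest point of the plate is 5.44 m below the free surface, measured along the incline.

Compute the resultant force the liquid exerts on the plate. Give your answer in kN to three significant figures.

γ = 9.81 kN/m³.
Let θ = 48° be the plate's angle to the horizontal; measure y along the incline from where the plane meets the free surface. Vertical depth h = y·sinθ with sinθ = 0.743145.
The centroid is at the centre, 1.45 m below the top of the plate, so y_c = 5.44 + 1.45 = 6.89 m and h_c = 6.89 × 0.743145 = 5.12027 m.
A = π(1.45)² = 6.6052 m².
Resultant F = γ·h_c·A = 9.81 × 5.12027 × 6.6052 = 331.778 kN.

F ≈ 332 kN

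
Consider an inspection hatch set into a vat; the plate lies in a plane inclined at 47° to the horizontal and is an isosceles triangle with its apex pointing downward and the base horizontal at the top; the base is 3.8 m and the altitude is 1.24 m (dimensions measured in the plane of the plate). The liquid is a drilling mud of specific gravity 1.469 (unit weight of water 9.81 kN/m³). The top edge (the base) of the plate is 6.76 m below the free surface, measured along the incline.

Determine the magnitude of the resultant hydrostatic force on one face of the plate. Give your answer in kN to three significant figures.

F ≈ 178 kN

γ = 1.469 × 9.81 = 14.41089 kN/m³.
Let θ = 47° be the plate's angle to the horizontal; measure y along the incline from where the plane meets the free surface. Vertical depth h = y·sinθ with sinθ = 0.731354.
With the apex down, the centroid sits h/3 = 1.24/3 = 0.413333 m below the base (the top edge), so y_c = 6.76 + 0.413333 = 7.17333 m and h_c = 7.17333 × 0.731354 = 5.24624 m.
A = ½ × 3.8 × 1.24 = 2.356 m².
Resultant F = γ·h_c·A = 14.41089 × 5.24624 × 2.356 = 178.121 kN.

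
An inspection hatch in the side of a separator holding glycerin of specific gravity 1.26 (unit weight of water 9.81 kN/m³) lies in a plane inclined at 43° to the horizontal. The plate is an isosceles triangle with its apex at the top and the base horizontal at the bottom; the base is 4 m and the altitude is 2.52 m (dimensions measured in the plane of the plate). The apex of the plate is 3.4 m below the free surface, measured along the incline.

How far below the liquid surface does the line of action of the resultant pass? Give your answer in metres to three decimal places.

γ = 1.26 × 9.81 = 12.3606 kN/m³.
Let θ = 43° be the plate's angle to the horizontal; measure y along the incline from where the plane meets the free surface. Vertical depth h = y·sinθ with sinθ = 0.681998.
With the apex up, the centroid sits 2h/3 = 2 × 2.52/3 = 1.68 m below the apex, so y_c = 3.4 + 1.68 = 5.08 m and h_c = 5.08 × 0.681998 = 3.46455 m.
A = ½ × 4 × 2.52 = 5.04 m².
Resultant F = γ·h_c·A = 12.3606 × 3.46455 × 5.04 = 215.833 kN.
I_c = b·h³/36 = 4 × 2.52³/36 = 1.77811 m⁴.
Centre of pressure: y_p = y_c + I_c/(y_c·A) = 5.08 + 1.77811/(5.08 × 5.04) = 5.08 + 0.0694487 = 5.14945 m along the plane.
Vertically, h_p = y_p·sinθ = 5.14945 × 0.681998 = 3.51191 m.

h_p = 3.512 m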